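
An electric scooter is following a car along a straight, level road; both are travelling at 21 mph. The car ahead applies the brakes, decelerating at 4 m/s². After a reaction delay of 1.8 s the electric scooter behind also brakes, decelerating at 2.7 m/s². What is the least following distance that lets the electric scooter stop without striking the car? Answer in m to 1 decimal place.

21 mph × 0.44704 = 9.3878 m/s.
Leader travels v²/(2a_L) = 88.131 / 8.000 = 11.016 m before stopping.
Follower covers v·t_r = 9.3878 × 1.8 = 16.898 m while reacting, then v²/(2a_F) = 88.131 / 5.400 = 16.321 m while braking, for a total of 16.898 + 16.321 = 33.219 m.
Since a_F ≤ a_L and the follower starts braking later, the follower is never slower than the leader, so the closest approach is when both have stopped.
Minimum gap = 33.219 − 11.016 = 22.203 m.

Minimum gap ≈ 22.2 m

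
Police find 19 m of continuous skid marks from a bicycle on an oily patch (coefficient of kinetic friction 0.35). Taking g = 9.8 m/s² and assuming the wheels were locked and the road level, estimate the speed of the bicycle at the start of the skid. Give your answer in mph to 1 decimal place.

Deceleration a = μg = 0.35 × 9.8 = 3.430 m/s².
v = √(2a·d) = √(2 × 3.430 × 19) = √130.340 = 11.4167 m/s.
= 11.4167 ÷ 0.44704 = 25.538 mph.

Initial speed ≈ 25.5 mph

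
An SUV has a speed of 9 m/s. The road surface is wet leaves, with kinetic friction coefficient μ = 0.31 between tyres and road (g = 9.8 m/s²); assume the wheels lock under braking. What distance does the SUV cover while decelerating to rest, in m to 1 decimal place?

a = μg = 0.31 × 9.8 = 3.038 m/s².
Braking distance = v²/(2a) = 9.0000² / (2 × 3.038) = 81.000 / 6.076 = 13.331 m.

Braking distance ≈ 13.3 m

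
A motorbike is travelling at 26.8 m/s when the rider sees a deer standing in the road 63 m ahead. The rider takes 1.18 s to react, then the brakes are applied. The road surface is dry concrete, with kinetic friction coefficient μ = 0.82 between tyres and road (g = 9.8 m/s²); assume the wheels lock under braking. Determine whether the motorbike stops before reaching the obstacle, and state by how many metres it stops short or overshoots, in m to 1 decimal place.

a = μg = 0.82 × 9.8 = 8.036 m/s².
Reaction distance = 26.8000 × 1.18 = 31.624 m.
Braking distance = v²/(2a) = 718.240 / 16.072 = 44.689 m.
Total stopping distance = 31.624 + 44.689 = 76.313 m, vs 63 m available — it cannot stop in time and overshoots by 76.313 − 63 = 13.313 m.

No — it overshoots by 13.3 m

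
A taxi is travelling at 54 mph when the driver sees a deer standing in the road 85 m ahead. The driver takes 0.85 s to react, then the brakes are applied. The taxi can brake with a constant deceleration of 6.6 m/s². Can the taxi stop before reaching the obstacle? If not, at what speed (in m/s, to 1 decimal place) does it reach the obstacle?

54 mph × 0.44704 = 24.1402 m/s.
Reaction distance = 24.1402 × 0.85 = 20.519 m.
Braking distance = v²/(2a) = 582.749 / 13.200 = 44.148 m.
Total stopping distance = 20.519 + 44.148 = 64.667 m, vs 85 m available — it stops with 85 − 64.667 = 20.333 m to spare.

Yes — it stops about 20.3 m short of the obstacle, so it never reaches it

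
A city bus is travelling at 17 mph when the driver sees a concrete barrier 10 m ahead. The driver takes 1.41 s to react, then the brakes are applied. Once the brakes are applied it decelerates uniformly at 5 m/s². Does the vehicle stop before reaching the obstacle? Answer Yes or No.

17 mph × 0.44704 = 7.5997 m/s.
Reaction distance = 7.5997 × 1.41 = 10.716 m.
Braking distance = v²/(2a) = 57.755 / 10.000 = 5.776 m.
Total stopping distance = 10.716 + 5.776 = 16.492 m, vs 10 m available — it cannot stop in time and overshoots by 16.492 − 10 = 6.492 m.

No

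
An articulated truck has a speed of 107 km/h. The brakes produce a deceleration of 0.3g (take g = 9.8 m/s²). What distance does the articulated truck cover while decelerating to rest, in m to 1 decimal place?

107 km/h ÷ 3.6 = 29.7222 m/s.
a = 0.3 × 9.8 = 2.940 m/s².
Braking distance = v²/(2a) = 29.7222² / (2 × 2.940) = 883.409 / 5.880 = 150.240 m.

Braking distance ≈ 150.2 m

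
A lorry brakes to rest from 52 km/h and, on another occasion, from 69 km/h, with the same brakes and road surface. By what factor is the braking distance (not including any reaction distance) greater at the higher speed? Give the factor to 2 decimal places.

Factor ≈ 1.76

Braking distance d = v²/(2a), so with a fixed, d ∝ v².
Factor = (69/52)² = 1.3269² = 1.7607.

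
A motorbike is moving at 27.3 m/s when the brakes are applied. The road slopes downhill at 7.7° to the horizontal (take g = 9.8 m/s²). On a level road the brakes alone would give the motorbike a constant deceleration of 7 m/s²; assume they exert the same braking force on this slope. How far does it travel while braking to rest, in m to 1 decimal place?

Braking distance ≈ 65.5 m

Gravity along the downhill slope reduces the braking deceleration: a_eff = 7.000 − 9.8·sin 7.7° = 7.000 − 1.313 = 5.687 m/s².
Braking distance = v²/(2a) = 27.3000² / (2 × 5.687) = 745.290 / 11.374 = 65.526 m.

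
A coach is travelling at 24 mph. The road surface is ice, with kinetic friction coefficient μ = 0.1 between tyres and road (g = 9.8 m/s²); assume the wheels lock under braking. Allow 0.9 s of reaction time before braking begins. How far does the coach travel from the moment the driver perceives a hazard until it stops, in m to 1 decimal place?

24 mph × 0.44704 = 10.7290 m/s.
a = μg = 0.1 × 9.8 = 0.980 m/s².
Reaction distance = v·t_r = 10.7290 × 0.9 = 9.656 m.
Braking distance = v²/(2a) = 10.7290² / (2 × 0.980) = 115.111 / 1.960 = 58.730 m.
Total = 9.656 + 58.730 = 68.386 m.

Total stopping distance ≈ 68.4 m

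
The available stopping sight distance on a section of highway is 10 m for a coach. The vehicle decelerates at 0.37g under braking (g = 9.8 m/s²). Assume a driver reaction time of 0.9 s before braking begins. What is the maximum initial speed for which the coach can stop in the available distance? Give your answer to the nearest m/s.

a = 0.37 × 9.8 = 3.626 m/s².
Stopping distance: v·t_r + v²/(2a) = 10 with t_r = 0.9 s and a = 3.626 m/s².
So v² + 6.527 v − 72.52 = 0.
Positive root: v = −a·t_r + √((a·t_r)² + 2a·d) = −3.263 + √(10.647 + 72.52) = 5.8566 m/s.

Maximum speed ≈ 6 m/s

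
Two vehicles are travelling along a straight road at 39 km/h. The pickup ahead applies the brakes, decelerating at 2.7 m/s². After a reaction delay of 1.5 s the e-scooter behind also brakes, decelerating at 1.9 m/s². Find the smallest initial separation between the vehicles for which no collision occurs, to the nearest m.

Minimum gap ≈ 25 m

39 km/h ÷ 3.6 = 10.8333 m/s.
Leader travels v²/(2a_L) = 117.360 / 5.400 = 21.733 m before stopping.
Follower covers v·t_r = 10.8333 × 1.5 = 16.250 m while reacting, then v²/(2a_F) = 117.360 / 3.800 = 30.884 m while braking, for a total of 16.250 + 30.884 = 47.134 m.
Since a_F ≤ a_L and the follower starts braking later, the follower is never slower than the leader, so the closest approach is when both have stopped.
Minimum gap = 47.134 − 21.733 = 25.401 m.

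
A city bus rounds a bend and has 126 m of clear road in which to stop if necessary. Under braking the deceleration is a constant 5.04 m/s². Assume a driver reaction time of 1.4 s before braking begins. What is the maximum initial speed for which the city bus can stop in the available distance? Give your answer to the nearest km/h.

Stopping distance: v·t_r + v²/(2a) = 126 with t_r = 1.4 s and a = 5.040 m/s².
So v² + 14.112 v − 1270.08 = 0.
Positive root: v = −a·t_r + √((a·t_r)² + 2a·d) = −7.056 + √(49.787 + 1270.08) = 29.2740 m/s.
29.2740 m/s × 3.6 = 105.386 km/h.

Maximum speed ≈ 105 km/h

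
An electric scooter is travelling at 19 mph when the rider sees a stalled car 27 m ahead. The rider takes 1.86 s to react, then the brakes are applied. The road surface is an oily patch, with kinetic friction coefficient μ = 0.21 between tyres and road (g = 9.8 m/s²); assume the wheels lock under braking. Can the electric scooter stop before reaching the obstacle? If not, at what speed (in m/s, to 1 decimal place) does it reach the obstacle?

19 mph × 0.44704 = 8.4938 m/s.
a = μg = 0.21 × 9.8 = 2.058 m/s².
Reaction distance = 8.4938 × 1.86 = 15.798 m.
Braking distance needed to stop: v²/(2a) = 72.145 / 4.116 = 17.528 m, so total needed = 15.798 + 17.528 = 33.326 m > 27 m — it cannot stop.
Distance remaining when braking begins: 27 − 15.798 = 11.202 m.
v² = v₀² − 2a·d = 72.145 − 2 × 2.058 × 11.202 = 26.038 m²/s².
v = √26.038 = 5.103 m/s.

No — it strikes the obstacle at 5.1 m/s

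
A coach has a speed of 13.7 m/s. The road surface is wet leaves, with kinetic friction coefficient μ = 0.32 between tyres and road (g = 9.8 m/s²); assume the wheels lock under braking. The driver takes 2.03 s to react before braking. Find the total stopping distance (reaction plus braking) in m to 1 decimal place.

Total stopping distance ≈ 57.7 m

a = μg = 0.32 × 9.8 = 3.136 m/s².
Reaction distance = v·t_r = 13.7000 × 2.03 = 27.811 m.
Braking distance = v²/(2a) = 13.7000² / (2 × 3.136) = 187.690 / 6.272 = 29.925 m.
Total = 27.811 + 29.925 = 57.736 m.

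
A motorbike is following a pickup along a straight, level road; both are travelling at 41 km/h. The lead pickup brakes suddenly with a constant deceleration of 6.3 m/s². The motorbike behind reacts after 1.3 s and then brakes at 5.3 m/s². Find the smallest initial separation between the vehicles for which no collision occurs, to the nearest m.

41 km/h ÷ 3.6 = 11.3889 m/s.
Leader travels v²/(2a_L) = 129.707 / 12.600 = 10.294 m before stopping.
Follower covers v·t_r = 11.3889 × 1.3 = 14.806 m while reacting, then v²/(2a_F) = 129.707 / 10.600 = 12.237 m while braking, for a total of 14.806 + 12.237 = 27.043 m.
Since a_F ≤ a_L and the follower starts braking later, the follower is never slower than the leader, so the closest approach is when both have stopped.
Minimum gap = 27.043 − 10.294 = 16.749 m.

Minimum gap ≈ 17 m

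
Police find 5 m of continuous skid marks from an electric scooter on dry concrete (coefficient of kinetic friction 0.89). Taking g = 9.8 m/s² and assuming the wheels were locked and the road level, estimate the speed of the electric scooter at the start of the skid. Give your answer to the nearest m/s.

Initial speed ≈ 9 m/s

Deceleration a = μg = 0.89 × 9.8 = 8.722 m/s².
v = √(2a·d) = √(2 × 8.722 × 5) = √87.220 = 9.3392 m/s.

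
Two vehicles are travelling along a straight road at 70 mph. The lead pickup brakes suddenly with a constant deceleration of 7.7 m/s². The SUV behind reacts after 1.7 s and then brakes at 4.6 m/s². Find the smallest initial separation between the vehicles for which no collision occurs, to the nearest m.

Minimum gap ≈ 96 m

70 mph × 0.44704 = 31.2928 m/s.
Leader travels v²/(2a_L) = 979.239 / 15.400 = 63.587 m before stopping.
Follower covers v·t_r = 31.2928 × 1.7 = 53.198 m while reacting, then v²/(2a_F) = 979.239 / 9.200 = 106.439 m while braking, for a total of 53.198 + 106.439 = 159.637 m.
Since a_F ≤ a_L and the follower starts braking later, the follower is never slower than the leader, so the closest approach is when both have stopped.
Minimum gap = 159.637 − 63.587 = 96.050 m.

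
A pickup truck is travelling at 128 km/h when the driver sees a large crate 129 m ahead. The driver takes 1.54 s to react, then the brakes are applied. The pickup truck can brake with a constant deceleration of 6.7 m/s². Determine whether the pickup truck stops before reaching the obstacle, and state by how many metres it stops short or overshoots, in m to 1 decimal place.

No — it overshoots by 20.1 m

128 km/h ÷ 3.6 = 35.5556 m/s.
Reaction distance = 35.5556 × 1.54 = 54.756 m.
Braking distance = v²/(2a) = 1264.201 / 13.400 = 94.343 m.
Total stopping distance = 54.756 + 94.343 = 149.099 m, vs 129 m available — it cannot stop in time and overshoots by 149.099 − 129 = 20.099 m.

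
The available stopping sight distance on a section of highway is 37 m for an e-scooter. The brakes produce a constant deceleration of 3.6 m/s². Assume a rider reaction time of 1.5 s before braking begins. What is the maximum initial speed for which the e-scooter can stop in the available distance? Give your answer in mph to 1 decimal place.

Stopping distance: v·t_r + v²/(2a) = 37 with t_r = 1.5 s and a = 3.600 m/s².
So v² + 10.800 v − 266.40 = 0.
Positive root: v = −a·t_r + √((a·t_r)² + 2a·d) = −5.400 + √(29.160 + 266.40) = 11.7919 m/s.
11.7919 m/s ÷ 0.44704 = 26.378 mph.

Maximum speed ≈ 26.4 mph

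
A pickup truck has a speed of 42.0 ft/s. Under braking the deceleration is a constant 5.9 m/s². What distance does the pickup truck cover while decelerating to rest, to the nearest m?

Braking distance ≈ 14 m

42 ft/s × 0.3048 = 12.8016 m/s.
Braking distance = v²/(2a) = 12.8016² / (2 × 5.900) = 163.881 / 11.800 = 13.888 m.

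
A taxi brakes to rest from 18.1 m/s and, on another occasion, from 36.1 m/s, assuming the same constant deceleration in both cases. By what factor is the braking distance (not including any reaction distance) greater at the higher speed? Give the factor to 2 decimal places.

Braking distance d = v²/(2a), so with a fixed, d ∝ v².
Factor = (36.1/18.1)² = 1.9945² = 3.9780.

Factor ≈ 3.98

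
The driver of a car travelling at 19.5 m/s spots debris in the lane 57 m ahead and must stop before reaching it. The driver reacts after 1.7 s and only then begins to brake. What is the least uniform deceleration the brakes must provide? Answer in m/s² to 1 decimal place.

Required deceleration ≈ 8.0 m/s²

Distance covered during reaction = 19.5000 × 1.7 = 33.150 m.
Distance available for braking: 57 − 33.150 = 23.850 m.
v² = 2a·d ⇒ a = v²/(2d) = 19.5000² / (2 × 23.850) = 380.250 / 47.700 = 7.9717 m/s².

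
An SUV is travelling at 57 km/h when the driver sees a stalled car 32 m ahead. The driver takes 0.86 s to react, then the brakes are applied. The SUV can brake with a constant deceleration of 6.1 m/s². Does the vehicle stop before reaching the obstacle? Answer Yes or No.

57 km/h ÷ 3.6 = 15.8333 m/s.
Reaction distance = 15.8333 × 0.86 = 13.617 m.
Braking distance = v²/(2a) = 250.693 / 12.200 = 20.549 m.
Total stopping distance = 13.617 + 20.549 = 34.166 m, vs 32 m available — it cannot stop in time and overshoots by 34.166 − 32 = 2.166 m.

No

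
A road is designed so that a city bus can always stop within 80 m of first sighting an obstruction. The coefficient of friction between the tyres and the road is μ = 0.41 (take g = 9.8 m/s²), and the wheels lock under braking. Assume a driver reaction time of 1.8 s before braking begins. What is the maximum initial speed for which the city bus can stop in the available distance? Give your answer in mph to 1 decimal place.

Maximum speed ≈ 42.8 mph

a = μg = 0.41 × 9.8 = 4.018 m/s².
Stopping distance: v·t_r + v²/(2a) = 80 with t_r = 1.8 s and a = 4.018 m/s².
So v² + 14.465 v − 642.88 = 0.
Positive root: v = −a·t_r + √((a·t_r)² + 2a·d) = −7.232 + √(52.302 + 642.88) = 19.1343 m/s.
19.1343 m/s ÷ 0.44704 = 42.802 mph.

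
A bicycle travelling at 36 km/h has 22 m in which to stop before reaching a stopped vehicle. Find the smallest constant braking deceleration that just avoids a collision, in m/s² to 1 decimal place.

Required deceleration ≈ 2.3 m/s²

36 km/h ÷ 3.6 = 10.0000 m/s.
v² = 2a·d ⇒ a = v²/(2d) = 10.0000² / (2 × 22.000) = 100.000 / 44.000 = 2.2727 m/s².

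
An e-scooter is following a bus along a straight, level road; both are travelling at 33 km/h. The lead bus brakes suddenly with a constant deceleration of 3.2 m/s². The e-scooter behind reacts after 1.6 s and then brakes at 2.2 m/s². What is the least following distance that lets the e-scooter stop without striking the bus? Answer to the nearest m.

Minimum gap ≈ 21 m

33 km/h ÷ 3.6 = 9.1667 m/s.
Leader travels v²/(2a_L) = 84.028 / 6.400 = 13.129 m before stopping.
Follower covers v·t_r = 9.1667 × 1.6 = 14.667 m while reacting, then v²/(2a_F) = 84.028 / 4.400 = 19.097 m while braking, for a total of 14.667 + 19.097 = 33.764 m.
Since a_F ≤ a_L and the follower starts braking later, the follower is never slower than the leader, so the closest approach is when both have stopped.
Minimum gap = 33.764 − 13.129 = 20.635 m.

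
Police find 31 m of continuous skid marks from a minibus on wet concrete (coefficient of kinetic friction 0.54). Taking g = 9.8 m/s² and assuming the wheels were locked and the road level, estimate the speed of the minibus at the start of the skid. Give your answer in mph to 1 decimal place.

Initial speed ≈ 40.5 mph

Deceleration a = μg = 0.54 × 9.8 = 5.292 m/s².
v = √(2a·d) = √(2 × 5.292 × 31) = √328.104 = 18.1136 m/s.
= 18.1136 ÷ 0.44704 = 40.519 mph.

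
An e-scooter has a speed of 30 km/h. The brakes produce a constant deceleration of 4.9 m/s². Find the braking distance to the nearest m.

30 km/h ÷ 3.6 = 8.3333 m/s.
Braking distance = v²/(2a) = 8.3333² / (2 × 4.900) = 69.444 / 9.800 = 7.086 m.

Braking distance ≈ 7 m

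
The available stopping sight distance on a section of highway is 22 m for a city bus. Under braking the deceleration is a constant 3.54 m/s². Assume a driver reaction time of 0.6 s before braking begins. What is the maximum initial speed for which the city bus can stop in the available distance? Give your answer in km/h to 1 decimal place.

Stopping distance: v·t_r + v²/(2a) = 22 with t_r = 0.6 s and a = 3.540 m/s².
So v² + 4.248 v − 155.76 = 0.
Positive root: v = −a·t_r + √((a·t_r)² + 2a·d) = −2.124 + √(4.511 + 155.76) = 10.5358 m/s.
10.5358 m/s × 3.6 = 37.929 km/h.

Maximum speed ≈ 37.9 km/h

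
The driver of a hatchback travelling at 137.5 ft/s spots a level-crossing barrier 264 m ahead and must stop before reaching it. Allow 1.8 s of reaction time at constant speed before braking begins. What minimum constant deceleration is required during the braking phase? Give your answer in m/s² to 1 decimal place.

137.5 ft/s × 0.3048 = 41.9100 m/s.
Distance covered during reaction = 41.9100 × 1.8 = 75.438 m.
Distance available for braking: 264 − 75.438 = 188.562 m.
v² = 2a·d ⇒ a = v²/(2d) = 41.9100² / (2 × 188.562) = 1756.448 / 377.124 = 4.6575 m/s².

Required deceleration ≈ 4.7 m/s²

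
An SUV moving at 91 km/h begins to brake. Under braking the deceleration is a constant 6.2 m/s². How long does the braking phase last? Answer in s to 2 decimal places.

91 km/h ÷ 3.6 = 25.2778 m/s.
Braking time = v/a = 25.2778 / 6.200 = 4.077 s.

Braking time ≈ 4.08 s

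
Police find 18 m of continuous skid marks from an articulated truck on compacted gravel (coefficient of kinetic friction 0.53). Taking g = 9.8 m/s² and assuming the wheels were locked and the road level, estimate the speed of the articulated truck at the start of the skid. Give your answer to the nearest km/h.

Deceleration a = μg = 0.53 × 9.8 = 5.194 m/s².
v = √(2a·d) = √(2 × 5.194 × 18) = √186.984 = 13.6742 m/s.
= 13.6742 × 3.6 = 49.227 km/h.

Initial speed ≈ 49 km/h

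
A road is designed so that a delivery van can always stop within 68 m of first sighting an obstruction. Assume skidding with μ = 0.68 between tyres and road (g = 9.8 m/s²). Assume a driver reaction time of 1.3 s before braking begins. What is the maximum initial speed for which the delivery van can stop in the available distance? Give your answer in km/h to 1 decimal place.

a = μg = 0.68 × 9.8 = 6.664 m/s².
Stopping distance: v·t_r + v²/(2a) = 68 with t_r = 1.3 s and a = 6.664 m/s².
So v² + 17.326 v − 906.30 = 0.
Positive root: v = −a·t_r + √((a·t_r)² + 2a·d) = −8.663 + √(75.048 + 906.30) = 22.6635 m/s.
22.6635 m/s × 3.6 = 81.589 km/h.

Maximum speed ≈ 81.6 km/h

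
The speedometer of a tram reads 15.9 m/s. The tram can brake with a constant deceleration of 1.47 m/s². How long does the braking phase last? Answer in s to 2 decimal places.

Braking time ≈ 10.82 s

Braking time = v/a = 15.9000 / 1.470 = 10.816 s.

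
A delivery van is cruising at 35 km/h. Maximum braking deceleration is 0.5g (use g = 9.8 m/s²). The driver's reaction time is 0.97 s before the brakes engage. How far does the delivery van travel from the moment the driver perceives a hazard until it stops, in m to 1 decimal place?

35 km/h ÷ 3.6 = 9.7222 m/s.
a = 0.5 × 9.8 = 4.900 m/s².
Reaction distance = v·t_r = 9.7222 × 0.97 = 9.431 m.
Braking distance = v²/(2a) = 9.7222² / (2 × 4.900) = 94.521 / 9.800 = 9.645 m.
Total = 9.431 + 9.645 = 19.076 m.

Total stopping distance ≈ 19.1 m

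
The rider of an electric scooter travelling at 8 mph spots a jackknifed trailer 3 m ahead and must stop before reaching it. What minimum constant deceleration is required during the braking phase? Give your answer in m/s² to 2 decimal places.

Required deceleration ≈ 2.13 m/s²

8 mph × 0.44704 = 3.5763 m/s.
v² = 2a·d ⇒ a = v²/(2d) = 3.5763² / (2 × 3.000) = 12.790 / 6.000 = 2.1317 m/s².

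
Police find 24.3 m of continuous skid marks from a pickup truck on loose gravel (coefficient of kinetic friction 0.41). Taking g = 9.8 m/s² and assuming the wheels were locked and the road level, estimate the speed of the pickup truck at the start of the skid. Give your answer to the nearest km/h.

Initial speed ≈ 50 km/h

Deceleration a = μg = 0.41 × 9.8 = 4.018 m/s².
v = √(2a·d) = √(2 × 4.018 × 24.3) = √195.275 = 13.9741 m/s.
= 13.9741 × 3.6 = 50.307 km/h.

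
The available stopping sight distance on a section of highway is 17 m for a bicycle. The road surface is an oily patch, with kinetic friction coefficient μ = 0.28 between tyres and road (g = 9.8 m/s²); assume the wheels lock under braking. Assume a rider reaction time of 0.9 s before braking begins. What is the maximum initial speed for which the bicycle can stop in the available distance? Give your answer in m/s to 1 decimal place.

Maximum speed ≈ 7.5 m/s

a = μg = 0.28 × 9.8 = 2.744 m/s².
Stopping distance: v·t_r + v²/(2a) = 17 with t_r = 0.9 s and a = 2.744 m/s².
So v² + 4.939 v − 93.30 = 0.
Positive root: v = −a·t_r + √((a·t_r)² + 2a·d) = −2.470 + √(6.101 + 93.30) = 7.5000 m/s.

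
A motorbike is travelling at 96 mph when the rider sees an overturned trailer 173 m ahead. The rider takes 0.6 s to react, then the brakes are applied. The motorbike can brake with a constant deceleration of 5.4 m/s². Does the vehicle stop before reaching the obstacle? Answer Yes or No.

96 mph × 0.44704 = 42.9158 m/s.
Reaction distance = 42.9158 × 0.6 = 25.749 m.
Braking distance = v²/(2a) = 1841.766 / 10.800 = 170.534 m.
Total stopping distance = 25.749 + 170.534 = 196.283 m, vs 173 m available — it cannot stop in time and overshoots by 196.283 − 173 = 23.283 m.

No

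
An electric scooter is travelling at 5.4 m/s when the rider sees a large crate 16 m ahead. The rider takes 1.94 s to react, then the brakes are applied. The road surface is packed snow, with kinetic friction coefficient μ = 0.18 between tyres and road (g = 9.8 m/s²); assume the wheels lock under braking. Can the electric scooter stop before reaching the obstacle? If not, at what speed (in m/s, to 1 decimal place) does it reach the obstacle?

No — it strikes the obstacle at 3.1 m/s

a = μg = 0.18 × 9.8 = 1.764 m/s².
Reaction distance = 5.4000 × 1.94 = 10.476 m.
Braking distance needed to stop: v²/(2a) = 29.160 / 3.528 = 8.265 m, so total needed = 10.476 + 8.265 = 18.741 m > 16 m — it cannot stop.
Distance remaining when braking begins: 16 − 10.476 = 5.524 m.
v² = v₀² − 2a·d = 29.160 − 2 × 1.764 × 5.524 = 9.671 m²/s².
v = √9.671 = 3.110 m/s.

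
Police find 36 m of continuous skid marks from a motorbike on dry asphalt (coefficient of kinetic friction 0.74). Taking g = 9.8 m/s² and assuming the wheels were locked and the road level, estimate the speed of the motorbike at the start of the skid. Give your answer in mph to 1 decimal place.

Initial speed ≈ 51.1 mph

Deceleration a = μg = 0.74 × 9.8 = 7.252 m/s².
v = √(2a·d) = √(2 × 7.252 × 36) = √522.144 = 22.8505 m/s.
= 22.8505 ÷ 0.44704 = 51.115 mph.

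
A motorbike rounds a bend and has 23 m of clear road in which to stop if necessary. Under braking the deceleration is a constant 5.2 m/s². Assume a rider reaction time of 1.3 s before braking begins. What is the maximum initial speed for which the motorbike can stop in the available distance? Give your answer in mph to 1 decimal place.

Maximum speed ≈ 22.6 mph

Stopping distance: v·t_r + v²/(2a) = 23 with t_r = 1.3 s and a = 5.200 m/s².
So v² + 13.520 v − 239.20 = 0.
Positive root: v = −a·t_r + √((a·t_r)² + 2a·d) = −6.760 + √(45.698 + 239.20) = 10.1189 m/s.
10.1189 m/s ÷ 0.44704 = 22.635 mph.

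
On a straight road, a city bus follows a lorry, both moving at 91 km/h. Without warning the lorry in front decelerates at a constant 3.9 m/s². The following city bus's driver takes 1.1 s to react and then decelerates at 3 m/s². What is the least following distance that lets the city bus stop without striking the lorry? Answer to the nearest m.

91 km/h ÷ 3.6 = 25.2778 m/s.
Leader travels v²/(2a_L) = 638.967 / 7.800 = 81.919 m before stopping.
Follower covers v·t_r = 25.2778 × 1.1 = 27.806 m while reacting, then v²/(2a_F) = 638.967 / 6.000 = 106.495 m while braking, for a total of 27.806 + 106.495 = 134.301 m.
Since a_F ≤ a_L and the follower starts braking later, the follower is never slower than the leader, so the closest approach is when both have stopped.
Minimum gap = 134.301 − 81.919 = 52.382 m.

Minimum gap ≈ 52 m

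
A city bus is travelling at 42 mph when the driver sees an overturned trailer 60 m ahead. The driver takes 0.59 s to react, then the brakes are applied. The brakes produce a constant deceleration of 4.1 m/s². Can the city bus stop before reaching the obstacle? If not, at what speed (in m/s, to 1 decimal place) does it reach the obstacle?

42 mph × 0.44704 = 18.7757 m/s.
Reaction distance = 18.7757 × 0.59 = 11.078 m.
Braking distance = v²/(2a) = 352.527 / 8.200 = 42.991 m.
Total stopping distance = 11.078 + 42.991 = 54.069 m, vs 60 m available — it stops with 60 − 54.069 = 5.931 m to spare.

Yes — it stops about 5.9 m short of the obstacle, so it never reaches it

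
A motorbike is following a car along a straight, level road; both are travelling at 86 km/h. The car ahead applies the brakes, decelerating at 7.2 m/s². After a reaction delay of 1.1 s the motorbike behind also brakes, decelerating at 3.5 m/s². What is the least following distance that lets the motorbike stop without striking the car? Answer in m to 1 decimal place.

Minimum gap ≈ 68.2 m

86 km/h ÷ 3.6 = 23.8889 m/s.
Leader travels v²/(2a_L) = 570.680 / 14.400 = 39.631 m before stopping.
Follower covers v·t_r = 23.8889 × 1.1 = 26.278 m while reacting, then v²/(2a_F) = 570.680 / 7.000 = 81.526 m while braking, for a total of 26.278 + 81.526 = 107.804 m.
Since a_F ≤ a_L and the follower starts braking later, the follower is never slower than the leader, so the closest approach is when both have stopped.
Minimum gap = 107.804 − 39.631 = 68.173 m.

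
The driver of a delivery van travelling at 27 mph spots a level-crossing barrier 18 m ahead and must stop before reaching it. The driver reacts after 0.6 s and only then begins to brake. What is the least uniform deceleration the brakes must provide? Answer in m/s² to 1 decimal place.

Required deceleration ≈ 6.8 m/s²

27 mph × 0.44704 = 12.0701 m/s.
Distance covered during reaction = 12.0701 × 0.6 = 7.242 m.
Distance available for braking: 18 − 7.242 = 10.758 m.
v² = 2a·d ⇒ a = v²/(2d) = 12.0701² / (2 × 10.758) = 145.687 / 21.516 = 6.7711 m/s².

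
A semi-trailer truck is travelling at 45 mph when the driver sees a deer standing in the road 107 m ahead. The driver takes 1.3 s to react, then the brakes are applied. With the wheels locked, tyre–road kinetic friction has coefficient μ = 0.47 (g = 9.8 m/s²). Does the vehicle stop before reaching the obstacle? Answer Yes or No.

45 mph × 0.44704 = 20.1168 m/s.
a = μg = 0.47 × 9.8 = 4.606 m/s².
Reaction distance = 20.1168 × 1.3 = 26.152 m.
Braking distance = v²/(2a) = 404.686 / 9.212 = 43.930 m.
Total stopping distance = 26.152 + 43.930 = 70.082 m, vs 107 m available — it stops with 107 − 70.082 = 36.918 m to spare.

Yes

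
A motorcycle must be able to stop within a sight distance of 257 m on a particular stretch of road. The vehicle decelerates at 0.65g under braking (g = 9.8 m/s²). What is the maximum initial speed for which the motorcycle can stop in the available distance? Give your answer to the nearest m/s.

a = 0.65 × 9.8 = 6.370 m/s².
v²/(2a) = d ⇒ v = √(2 × 6.370 × 257) = √3274.18 = 57.2205 m/s.

Maximum speed ≈ 57 m/s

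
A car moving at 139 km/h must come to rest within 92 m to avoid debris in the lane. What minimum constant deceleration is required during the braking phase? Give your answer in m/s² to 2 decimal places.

Required deceleration ≈ 8.10 m/s²

139 km/h ÷ 3.6 = 38.6111 m/s.
v² = 2a·d ⇒ a = v²/(2d) = 38.6111² / (2 × 92.000) = 1490.817 / 184.000 = 8.1023 m/s².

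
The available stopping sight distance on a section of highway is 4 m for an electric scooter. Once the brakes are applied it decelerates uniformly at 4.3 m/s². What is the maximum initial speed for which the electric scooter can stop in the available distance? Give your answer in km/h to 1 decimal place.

Maximum speed ≈ 21.1 km/h

v²/(2a) = d ⇒ v = √(2 × 4.300 × 4) = √34.40 = 5.8652 m/s.
5.8652 m/s × 3.6 = 21.115 km/h.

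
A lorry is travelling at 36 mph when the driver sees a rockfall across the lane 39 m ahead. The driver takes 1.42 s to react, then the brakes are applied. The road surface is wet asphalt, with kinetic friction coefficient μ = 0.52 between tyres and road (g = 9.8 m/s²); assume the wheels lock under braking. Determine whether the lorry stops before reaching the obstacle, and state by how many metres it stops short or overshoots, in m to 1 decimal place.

36 mph × 0.44704 = 16.0934 m/s.
a = μg = 0.52 × 9.8 = 5.096 m/s².
Reaction distance = 16.0934 × 1.42 = 22.853 m.
Braking distance = v²/(2a) = 258.998 / 10.192 = 25.412 m.
Total stopping distance = 22.853 + 25.412 = 48.265 m, vs 39 m available — it cannot stop in time and overshoots by 48.265 − 39 = 9.265 m.

No — it overshoots by 9.3 m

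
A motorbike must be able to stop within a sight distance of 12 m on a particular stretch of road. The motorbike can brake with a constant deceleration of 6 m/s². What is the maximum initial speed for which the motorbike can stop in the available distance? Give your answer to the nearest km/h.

Maximum speed ≈ 43 km/h

v²/(2a) = d ⇒ v = √(2 × 6.000 × 12) = √144.00 = 12.0000 m/s.
12.0000 m/s × 3.6 = 43.200 km/h.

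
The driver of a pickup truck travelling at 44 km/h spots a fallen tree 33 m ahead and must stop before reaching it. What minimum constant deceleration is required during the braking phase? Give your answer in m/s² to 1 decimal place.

44 km/h ÷ 3.6 = 12.2222 m/s.
v² = 2a·d ⇒ a = v²/(2d) = 12.2222² / (2 × 33.000) = 149.382 / 66.000 = 2.2634 m/s².

Required deceleration ≈ 2.3 m/s²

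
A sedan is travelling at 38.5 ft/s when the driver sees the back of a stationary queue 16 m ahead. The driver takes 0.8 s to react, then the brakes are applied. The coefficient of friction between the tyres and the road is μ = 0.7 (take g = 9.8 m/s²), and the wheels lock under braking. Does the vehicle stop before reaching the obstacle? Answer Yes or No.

38.5 ft/s × 0.3048 = 11.7348 m/s.
a = μg = 0.7 × 9.8 = 6.860 m/s².
Reaction distance = 11.7348 × 0.8 = 9.388 m.
Braking distance = v²/(2a) = 137.706 / 13.720 = 10.037 m.
Total stopping distance = 9.388 + 10.037 = 19.425 m, vs 16 m available — it cannot stop in time and overshoots by 19.425 − 16 = 3.425 m.

No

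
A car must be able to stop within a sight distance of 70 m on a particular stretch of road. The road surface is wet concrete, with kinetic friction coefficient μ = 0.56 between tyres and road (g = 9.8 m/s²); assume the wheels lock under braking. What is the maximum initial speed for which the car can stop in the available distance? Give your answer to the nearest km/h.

Maximum speed ≈ 100 km/h

a = μg = 0.56 × 9.8 = 5.488 m/s².
v²/(2a) = d ⇒ v = √(2 × 5.488 × 70) = √768.32 = 27.7186 m/s.
27.7186 m/s × 3.6 = 99.787 km/h.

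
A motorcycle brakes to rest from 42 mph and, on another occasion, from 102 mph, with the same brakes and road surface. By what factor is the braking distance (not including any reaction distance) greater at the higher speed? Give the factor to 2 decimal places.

Factor ≈ 5.90

Braking distance d = v²/(2a), so with a fixed, d ∝ v².
Factor = (102/42)² = 2.4286² = 5.8981.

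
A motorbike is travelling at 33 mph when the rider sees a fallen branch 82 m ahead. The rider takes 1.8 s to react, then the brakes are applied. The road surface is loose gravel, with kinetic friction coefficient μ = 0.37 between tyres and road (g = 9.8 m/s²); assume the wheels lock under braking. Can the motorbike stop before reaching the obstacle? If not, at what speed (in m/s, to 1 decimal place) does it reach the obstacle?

Yes — it stops about 25.4 m short of the obstacle, so it never reaches it

33 mph × 0.44704 = 14.7523 m/s.
a = μg = 0.37 × 9.8 = 3.626 m/s².
Reaction distance = 14.7523 × 1.8 = 26.554 m.
Braking distance = v²/(2a) = 217.630 / 7.252 = 30.010 m.
Total stopping distance = 26.554 + 30.010 = 56.564 m, vs 82 m available — it stops with 82 − 56.564 = 25.436 m to spare.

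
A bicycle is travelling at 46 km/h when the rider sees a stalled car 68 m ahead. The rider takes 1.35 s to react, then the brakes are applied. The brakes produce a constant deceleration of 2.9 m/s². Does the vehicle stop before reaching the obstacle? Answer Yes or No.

Yes

46 km/h ÷ 3.6 = 12.7778 m/s.
Reaction distance = 12.7778 × 1.35 = 17.250 m.
Braking distance = v²/(2a) = 163.272 / 5.800 = 28.150 m.
Total stopping distance = 17.250 + 28.150 = 45.400 m, vs 68 m available — it stops with 68 − 45.400 = 22.600 m to spare.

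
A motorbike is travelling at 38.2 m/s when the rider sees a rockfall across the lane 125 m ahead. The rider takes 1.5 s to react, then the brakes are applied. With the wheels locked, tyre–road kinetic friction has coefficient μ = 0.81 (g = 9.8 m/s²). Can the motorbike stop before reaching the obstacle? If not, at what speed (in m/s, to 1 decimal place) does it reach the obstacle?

a = μg = 0.81 × 9.8 = 7.938 m/s².
Reaction distance = 38.2000 × 1.5 = 57.300 m.
Braking distance needed to stop: v²/(2a) = 1459.240 / 15.876 = 91.915 m, so total needed = 57.300 + 91.915 = 149.215 m > 125 m — it cannot stop.
Distance remaining when braking begins: 125 − 57.300 = 67.700 m.
v² = v₀² − 2a·d = 1459.240 − 2 × 7.938 × 67.700 = 384.435 m²/s².
v = √384.435 = 19.607 m/s.

No — it strikes the obstacle at 19.6 m/s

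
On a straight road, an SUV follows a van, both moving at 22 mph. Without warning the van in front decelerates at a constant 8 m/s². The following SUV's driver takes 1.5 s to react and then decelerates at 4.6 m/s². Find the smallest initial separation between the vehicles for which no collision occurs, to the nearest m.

Minimum gap ≈ 19 m

22 mph × 0.44704 = 9.8349 m/s.
Leader travels v²/(2a_L) = 96.725 / 16.000 = 6.045 m before stopping.
Follower covers v·t_r = 9.8349 × 1.5 = 14.752 m while reacting, then v²/(2a_F) = 96.725 / 9.200 = 10.514 m while braking, for a total of 14.752 + 10.514 = 25.266 m.
Since a_F ≤ a_L and the follower starts braking later, the follower is never slower than the leader, so the closest approach is when both have stopped.
Minimum gap = 25.266 − 6.045 = 19.221 m.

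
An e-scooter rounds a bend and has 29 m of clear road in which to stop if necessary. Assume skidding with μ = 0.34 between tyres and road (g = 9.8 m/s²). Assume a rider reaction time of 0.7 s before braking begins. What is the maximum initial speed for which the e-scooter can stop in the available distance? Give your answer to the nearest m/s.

Maximum speed ≈ 12 m/s

a = μg = 0.34 × 9.8 = 3.332 m/s².
Stopping distance: v·t_r + v²/(2a) = 29 with t_r = 0.7 s and a = 3.332 m/s².
So v² + 4.665 v − 193.26 = 0.
Positive root: v = −a·t_r + √((a·t_r)² + 2a·d) = −2.332 + √(5.438 + 193.26) = 11.7640 m/s.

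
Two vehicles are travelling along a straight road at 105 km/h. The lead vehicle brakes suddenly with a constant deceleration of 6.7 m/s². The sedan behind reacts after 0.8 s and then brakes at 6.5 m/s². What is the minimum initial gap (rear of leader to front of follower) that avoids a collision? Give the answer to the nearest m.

Minimum gap ≈ 25 m

105 km/h ÷ 3.6 = 29.1667 m/s.
Leader travels v²/(2a_L) = 850.696 / 13.400 = 63.485 m before stopping.
Follower covers v·t_r = 29.1667 × 0.8 = 23.333 m while reacting, then v²/(2a_F) = 850.696 / 13.000 = 65.438 m while braking, for a total of 23.333 + 65.438 = 88.771 m.
Since a_F ≤ a_L and the follower starts braking later, the follower is never slower than the leader, so the closest approach is when both have stopped.
Minimum gap = 88.771 − 63.485 = 25.286 m.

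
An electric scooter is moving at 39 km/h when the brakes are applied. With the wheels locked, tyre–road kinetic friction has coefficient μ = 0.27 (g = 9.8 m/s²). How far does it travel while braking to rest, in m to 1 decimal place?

Braking distance ≈ 22.2 m

39 km/h ÷ 3.6 = 10.8333 m/s.
a = μg = 0.27 × 9.8 = 2.646 m/s².
Braking distance = v²/(2a) = 10.8333² / (2 × 2.646) = 117.360 / 5.292 = 22.177 m.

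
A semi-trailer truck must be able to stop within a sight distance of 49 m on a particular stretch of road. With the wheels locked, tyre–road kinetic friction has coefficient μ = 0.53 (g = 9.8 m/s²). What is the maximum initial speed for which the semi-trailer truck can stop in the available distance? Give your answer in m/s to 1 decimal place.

a = μg = 0.53 × 9.8 = 5.194 m/s².
v²/(2a) = d ⇒ v = √(2 × 5.194 × 49) = √509.01 = 22.5612 m/s.

Maximum speed ≈ 22.6 m/s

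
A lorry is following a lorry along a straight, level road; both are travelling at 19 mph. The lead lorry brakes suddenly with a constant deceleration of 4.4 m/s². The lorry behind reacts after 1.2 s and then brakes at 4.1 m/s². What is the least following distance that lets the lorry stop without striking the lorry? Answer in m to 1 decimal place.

19 mph × 0.44704 = 8.4938 m/s.
Leader travels v²/(2a_L) = 72.145 / 8.800 = 8.198 m before stopping.
Follower covers v·t_r = 8.4938 × 1.2 = 10.193 m while reacting, then v²/(2a_F) = 72.145 / 8.200 = 8.798 m while braking, for a total of 10.193 + 8.798 = 18.991 m.
Since a_F ≤ a_L and the follower starts braking later, the follower is never slower than the leader, so the closest approach is when both have stopped.
Minimum gap = 18.991 − 8.198 = 10.793 m.

Minimum gap ≈ 10.8 m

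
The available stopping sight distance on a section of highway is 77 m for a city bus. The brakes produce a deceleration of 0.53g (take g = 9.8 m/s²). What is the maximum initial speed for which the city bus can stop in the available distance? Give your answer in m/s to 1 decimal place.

a = 0.53 × 9.8 = 5.194 m/s².
v²/(2a) = d ⇒ v = √(2 × 5.194 × 77) = √799.88 = 28.2821 m/s.

Maximum speed ≈ 28.3 m/s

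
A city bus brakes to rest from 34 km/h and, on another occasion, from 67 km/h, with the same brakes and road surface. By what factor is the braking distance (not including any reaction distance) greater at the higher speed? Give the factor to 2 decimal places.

Braking distance d = v²/(2a), so with a fixed, d ∝ v².
Factor = (67/34)² = 1.9706² = 3.8833.

Factor ≈ 3.88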